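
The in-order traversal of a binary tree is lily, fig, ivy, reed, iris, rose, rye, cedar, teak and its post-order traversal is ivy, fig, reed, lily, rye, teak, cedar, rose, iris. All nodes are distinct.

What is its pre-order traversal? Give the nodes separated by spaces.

The last element of post-order is the root; it splits in-order into left and right subtrees.
Root iris: left subtree has 4 nodes {lily, fig, ivy, reed}, right has 4 {rose, rye, cedar, teak}.
  Root lily: left subtree has 0 nodes { }, right has 3 {fig, ivy, reed}.
    Root reed: left subtree has 2 nodes {fig, ivy}, right has 0 { }.
      Root fig: left subtree has 0 nodes { }, right has 1 {ivy}.
  Root rose: left subtree has 0 nodes { }, right has 3 {rye, cedar, teak}.
    Root cedar: left subtree has 1 node {rye}, right has 1 {teak}.

iris lily reed fig ivy rose cedar rye teak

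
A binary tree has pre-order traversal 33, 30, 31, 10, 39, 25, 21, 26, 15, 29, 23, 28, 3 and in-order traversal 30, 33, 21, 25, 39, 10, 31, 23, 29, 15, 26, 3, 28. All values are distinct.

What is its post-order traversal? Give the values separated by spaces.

The first element of pre-order is the root; it splits in-order into left and right subtrees.
Root 33: left subtree has 1 node {30}, right has 11 {21, 25, 39, 10, 31, 23, 29, 15, 26, 3, 28}.
  Root 31: left subtree has 4 nodes {21, 25, 39, 10}, right has 6 {23, 29, 15, 26, 3, 28}.
    Root 10: left subtree has 3 nodes {21, 25, 39}, right has 0 { }.
      Root 39: left subtree has 2 nodes {21, 25}, right has 0 { }.
        Root 25: left subtree has 1 node {21}, right has 0 { }.
    Root 26: left subtree has 3 nodes {23, 29, 15}, right has 2 {3, 28}.
      Root 15: left subtree has 2 nodes {23, 29}, right has 0 { }.
        Root 29: left subtree has 1 node {23}, right has 0 { }.
      Root 28: left subtree has 1 node {3}, right has 0 { }.

30 21 25 39 10 23 29 15 3 28 26 31 33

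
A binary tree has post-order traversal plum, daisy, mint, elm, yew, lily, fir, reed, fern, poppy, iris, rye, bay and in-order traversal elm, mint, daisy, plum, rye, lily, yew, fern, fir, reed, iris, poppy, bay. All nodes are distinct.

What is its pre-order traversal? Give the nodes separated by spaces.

The last element of post-order is the root; it splits in-order into left and right subtrees.
Root bay: left subtree has 12 nodes {elm, mint, daisy, plum, rye, lily, yew, fern, fir, reed, iris, poppy}, right has 0 { }.
  Root rye: left subtree has 4 nodes {elm, mint, daisy, plum}, right has 7 {lily, yew, fern, fir, reed, iris, poppy}.
    Root elm: left subtree has 0 nodes { }, right has 3 {mint, daisy, plum}.
      Root mint: left subtree has 0 nodes { }, right has 2 {daisy, plum}.
        Root daisy: left subtree has 0 nodes { }, right has 1 {plum}.
    Root iris: left subtree has 5 nodes {lily, yew, fern, fir, reed}, right has 1 {poppy}.
      Root fern: left subtree has 2 nodes {lily, yew}, right has 2 {fir, reed}.
        Root lily: left subtree has 0 nodes { }, right has 1 {yew}.
        Root reed: left subtree has 1 node {fir}, right has 0 { }.

bay rye elm mint daisy plum iris fern lily yew reed fir poppy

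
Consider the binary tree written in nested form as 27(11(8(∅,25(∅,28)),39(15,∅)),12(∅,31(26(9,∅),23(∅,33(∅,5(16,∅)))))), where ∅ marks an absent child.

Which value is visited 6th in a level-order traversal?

31

Level-order visits nodes level by level from the root, left to right within each level.
Level 0: 27
Level 1: 11, 12
Level 2: 8, 39, 31
Level 3: 25, 15, 26, 23
Level 4: 28, 9, 33
Level 5: 5
Level 6: 16
Full level-order sequence: 27, 11, 12, 8, 39, 31, 25, 15, 26, 23, 28, 9, 33, 5, 16.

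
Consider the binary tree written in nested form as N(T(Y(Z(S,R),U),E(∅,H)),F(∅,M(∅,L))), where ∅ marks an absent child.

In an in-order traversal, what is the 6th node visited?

T

In-order visits the left subtree, then the node, then the right subtree.
At N: go left to T.
  At T: go left to Y.
    At Y: go left to Z.
      At Z: go left to S.
        S is a leaf — visit S.
      Visit Z.
      At Z: go right to R.
        R is a leaf — visit R.
    Visit Y.
    At Y: go right to U.
      U is a leaf — visit U.
  Visit T.
  At T: go right to E.
    At E: no left child.
    Visit E.
    At E: go right to H.
      H is a leaf — visit H.
Visit N.
At N: go right to F.
  At F: no left child.
  Visit F.
  At F: go right to M.
    At M: no left child.
    Visit M.
    At M: go right to L.
      L is a leaf — visit L.
Full in-order sequence: S, Z, R, Y, U, T, E, H, N, F, M, L.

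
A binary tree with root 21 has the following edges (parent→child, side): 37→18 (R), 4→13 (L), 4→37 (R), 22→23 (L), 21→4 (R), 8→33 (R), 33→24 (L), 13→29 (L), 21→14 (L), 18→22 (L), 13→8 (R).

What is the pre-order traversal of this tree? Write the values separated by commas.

21, 14, 4, 13, 29, 8, 33, 24, 37, 18, 22, 23

Pre-order visits the node, then its left subtree, then its right subtree.
Visit 21.
At 21: go left to 14.
  14 is a leaf — visit 14.
At 21: go right to 4.
  Visit 4.
  At 4: go left to 13.
    Visit 13.
    At 13: go left to 29.
      29 is a leaf — visit 29.
    At 13: go right to 8.
      Visit 8.
      At 8: no left child.
      At 8: go right to 33.
        Visit 33.
        At 33: go left to 24.
          24 is a leaf — visit 24.
        At 33: no right child.
  At 4: go right to 37.
    Visit 37.
    At 37: no left child.
    At 37: go right to 18.
      Visit 18.
      At 18: go left to 22.
        Visit 22.
        At 22: go left to 23.
          23 is a leaf — visit 23.
        At 22: no right child.
      At 18: no right child.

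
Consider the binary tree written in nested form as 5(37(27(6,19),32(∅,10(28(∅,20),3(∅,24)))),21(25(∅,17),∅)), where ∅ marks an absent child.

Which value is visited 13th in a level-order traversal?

Level-order visits nodes level by level from the root, left to right within each level.
Level 0: 5
Level 1: 37, 21
Level 2: 27, 32, 25
Level 3: 6, 19, 10, 17
Level 4: 28, 3
Level 5: 20, 24
Full level-order sequence: 5, 37, 21, 27, 32, 25, 6, 19, 10, 17, 28, 3, 20, 24.

20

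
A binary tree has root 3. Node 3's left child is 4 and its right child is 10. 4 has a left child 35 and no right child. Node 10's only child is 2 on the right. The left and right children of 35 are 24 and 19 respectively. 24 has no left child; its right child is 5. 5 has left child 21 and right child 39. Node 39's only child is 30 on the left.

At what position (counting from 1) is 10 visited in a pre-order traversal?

10

Pre-order visits the node, then its left subtree, then its right subtree.
Visit 3.
At 3: go left to 4.
  Visit 4.
  At 4: go left to 35.
    Visit 35.
    At 35: go left to 24.
      Visit 24.
      At 24: no left child.
      At 24: go right to 5.
        Visit 5.
        At 5: go left to 21.
          21 is a leaf — visit 21.
        At 5: go right to 39.
          Visit 39.
          At 39: go left to 30.
            30 is a leaf — visit 30.
          At 39: no right child.
    At 35: go right to 19.
      19 is a leaf — visit 19.
  At 4: no right child.
At 3: go right to 10.
  Visit 10.
  At 10: no left child.
  At 10: go right to 2.
    2 is a leaf — visit 2.
Full pre-order sequence: 3, 4, 35, 24, 5, 21, 39, 30, 19, 10, 2.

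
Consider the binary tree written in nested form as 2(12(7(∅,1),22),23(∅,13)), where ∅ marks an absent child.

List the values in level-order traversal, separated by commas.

Level-order visits nodes level by level from the root, left to right within each level.
Level 0: 2
Level 1: 12, 23
Level 2: 7, 22, 13
Level 3: 1

2, 12, 23, 7, 22, 13, 1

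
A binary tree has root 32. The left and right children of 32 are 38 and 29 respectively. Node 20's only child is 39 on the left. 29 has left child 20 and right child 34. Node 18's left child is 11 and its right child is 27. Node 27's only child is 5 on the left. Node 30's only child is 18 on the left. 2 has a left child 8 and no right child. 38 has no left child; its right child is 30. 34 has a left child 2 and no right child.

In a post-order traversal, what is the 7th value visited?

39

Post-order visits the left subtree, then the right subtree, then the node.
At 32: go left to 38.
  At 38: no left child.
  At 38: go right to 30.
    At 30: go left to 18.
      At 18: go left to 11.
        11 is a leaf — visit 11.
      At 18: go right to 27.
        At 27: go left to 5.
          5 is a leaf — visit 5.
        At 27: no right child.
        Visit 27.
      Visit 18.
    At 30: no right child.
    Visit 30.
  Visit 38.
At 32: go right to 29.
  At 29: go left to 20.
    At 20: go left to 39.
      39 is a leaf — visit 39.
    At 20: no right child.
    Visit 20.
  At 29: go right to 34.
    At 34: go left to 2.
      At 2: go left to 8.
        8 is a leaf — visit 8.
      At 2: no right child.
      Visit 2.
    At 34: no right child.
    Visit 34.
  Visit 29.
Visit 32.
Full post-order sequence: 11, 5, 27, 18, 30, 38, 39, 20, 8, 2, 34, 29, 32.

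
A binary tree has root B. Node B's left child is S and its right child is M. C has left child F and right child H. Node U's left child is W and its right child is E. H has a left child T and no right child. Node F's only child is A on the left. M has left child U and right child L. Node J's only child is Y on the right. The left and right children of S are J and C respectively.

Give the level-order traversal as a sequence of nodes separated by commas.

Level-order visits nodes level by level from the root, left to right within each level.
Level 0: B
Level 1: S, M
Level 2: J, C, U, L
Level 3: Y, F, H, W, E
Level 4: A, T

B, S, M, J, C, U, L, Y, F, H, W, E, A, T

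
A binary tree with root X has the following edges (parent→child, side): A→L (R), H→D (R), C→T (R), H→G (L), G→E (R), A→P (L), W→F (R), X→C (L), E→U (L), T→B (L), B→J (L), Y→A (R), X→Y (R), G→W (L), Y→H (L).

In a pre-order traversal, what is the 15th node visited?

Pre-order visits the node, then its left subtree, then its right subtree.
Visit X.
At X: go left to C.
  Visit C.
  At C: no left child.
  At C: go right to T.
    Visit T.
    At T: go left to B.
      Visit B.
      At B: go left to J.
        J is a leaf — visit J.
      At B: no right child.
    At T: no right child.
At X: go right to Y.
  Visit Y.
  At Y: go left to H.
    Visit H.
    At H: go left to G.
      Visit G.
      At G: go left to W.
        Visit W.
        At W: no left child.
        At W: go right to F.
          F is a leaf — visit F.
      At G: go right to E.
        Visit E.
        At E: go left to U.
          U is a leaf — visit U.
        At E: no right child.
    At H: go right to D.
      D is a leaf — visit D.
  At Y: go right to A.
    Visit A.
    At A: go left to P.
      P is a leaf — visit P.
    At A: go right to L.
      L is a leaf — visit L.
Full pre-order sequence: X, C, T, B, J, Y, H, G, W, F, E, U, D, A, P, L.

P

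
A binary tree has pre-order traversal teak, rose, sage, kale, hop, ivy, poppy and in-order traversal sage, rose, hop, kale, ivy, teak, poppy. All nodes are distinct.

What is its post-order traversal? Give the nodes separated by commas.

sage, hop, ivy, kale, rose, poppy, teak

The first element of pre-order is the root; it splits in-order into left and right subtrees.
Root teak: left subtree has 5 nodes {sage, rose, hop, kale, ivy}, right has 1 {poppy}.
  Root rose: left subtree has 1 node {sage}, right has 3 {hop, kale, ivy}.
    Root kale: left subtree has 1 node {hop}, right has 1 {ivy}.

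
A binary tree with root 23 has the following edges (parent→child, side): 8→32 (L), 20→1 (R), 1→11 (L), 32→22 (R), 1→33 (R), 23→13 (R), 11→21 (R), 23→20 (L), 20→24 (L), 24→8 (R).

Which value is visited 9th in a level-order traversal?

Level-order visits nodes level by level from the root, left to right within each level.
Level 0: 23
Level 1: 20, 13
Level 2: 24, 1
Level 3: 8, 11, 33
Level 4: 32, 21
Level 5: 22
Full level-order sequence: 23, 20, 13, 24, 1, 8, 11, 33, 32, 21, 22.

32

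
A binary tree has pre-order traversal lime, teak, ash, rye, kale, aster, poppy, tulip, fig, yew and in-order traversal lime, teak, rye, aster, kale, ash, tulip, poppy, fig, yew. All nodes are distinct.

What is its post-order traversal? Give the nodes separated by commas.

The first element of pre-order is the root; it splits in-order into left and right subtrees.
Root lime: left subtree has 0 nodes { }, right has 9 {teak, rye, aster, kale, ash, tulip, poppy, fig, yew}.
  Root teak: left subtree has 0 nodes { }, right has 8 {rye, aster, kale, ash, tulip, poppy, fig, yew}.
    Root ash: left subtree has 3 nodes {rye, aster, kale}, right has 4 {tulip, poppy, fig, yew}.
      Root rye: left subtree has 0 nodes { }, right has 2 {aster, kale}.
        Root kale: left subtree has 1 node {aster}, right has 0 { }.
      Root poppy: left subtree has 1 node {tulip}, right has 2 {fig, yew}.
        Root fig: left subtree has 0 nodes { }, right has 1 {yew}.

aster, kale, rye, tulip, yew, fig, poppy, ash, teak, lime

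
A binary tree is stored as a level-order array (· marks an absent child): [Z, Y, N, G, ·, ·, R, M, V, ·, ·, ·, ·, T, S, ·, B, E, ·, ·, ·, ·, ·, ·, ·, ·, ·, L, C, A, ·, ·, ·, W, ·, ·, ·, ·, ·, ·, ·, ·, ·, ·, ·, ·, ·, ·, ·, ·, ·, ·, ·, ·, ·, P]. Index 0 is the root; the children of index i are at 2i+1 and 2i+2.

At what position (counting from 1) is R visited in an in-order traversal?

14

In-order visits the left subtree, then the node, then the right subtree.
At Z: go left to Y.
  At Y: go left to G.
    At G: go left to M.
      At M: no left child.
      Visit M.
      At M: go right to B.
        At B: go left to W.
          W is a leaf — visit W.
        Visit B.
        At B: no right child.
    Visit G.
    At G: go right to V.
      At V: go left to E.
        E is a leaf — visit E.
      Visit V.
      At V: no right child.
  Visit Y.
  At Y: no right child.
Visit Z.
At Z: go right to N.
  At N: no left child.
  Visit N.
  At N: go right to R.
    At R: go left to T.
      At T: go left to L.
        At L: go left to P.
          P is a leaf — visit P.
        Visit L.
        At L: no right child.
      Visit T.
      At T: go right to C.
        C is a leaf — visit C.
    Visit R.
    At R: go right to S.
      At S: go left to A.
        A is a leaf — visit A.
      Visit S.
      At S: no right child.
Full in-order sequence: M, W, B, G, E, V, Y, Z, N, P, L, T, C, R, A, S.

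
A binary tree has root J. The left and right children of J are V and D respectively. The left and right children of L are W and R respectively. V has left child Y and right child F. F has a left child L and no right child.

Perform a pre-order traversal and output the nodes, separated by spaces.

Pre-order visits the node, then its left subtree, then its right subtree.
Visit J.
At J: go left to V.
  Visit V.
  At V: go left to Y.
    Y is a leaf — visit Y.
  At V: go right to F.
    Visit F.
    At F: go left to L.
      Visit L.
      At L: go left to W.
        W is a leaf — visit W.
      At L: go right to R.
        R is a leaf — visit R.
    At F: no right child.
At J: go right to D.
  D is a leaf — visit D.

J V Y F L W R D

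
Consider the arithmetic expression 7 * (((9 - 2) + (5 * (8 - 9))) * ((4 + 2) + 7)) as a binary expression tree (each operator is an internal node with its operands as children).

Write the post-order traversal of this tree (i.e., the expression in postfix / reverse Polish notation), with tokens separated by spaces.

Post-order on an expression tree gives postfix notation: for each operator, emit left operand, right operand, then the operator.

7 9 2 - 5 8 9 - * + 4 2 + 7 + * *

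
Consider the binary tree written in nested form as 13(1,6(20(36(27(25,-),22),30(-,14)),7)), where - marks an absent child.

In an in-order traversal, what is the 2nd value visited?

13

In-order visits the left subtree, then the node, then the right subtree.
At 13: go left to 1.
  1 is a leaf — visit 1.
Visit 13.
At 13: go right to 6.
  At 6: go left to 20.
    At 20: go left to 36.
      At 36: go left to 27.
        At 27: go left to 25.
          25 is a leaf — visit 25.
        Visit 27.
        At 27: no right child.
      Visit 36.
      At 36: go right to 22.
        22 is a leaf — visit 22.
    Visit 20.
    At 20: go right to 30.
      At 30: no left child.
      Visit 30.
      At 30: go right to 14.
        14 is a leaf — visit 14.
  Visit 6.
  At 6: go right to 7.
    7 is a leaf — visit 7.
Full in-order sequence: 1, 13, 25, 27, 36, 22, 20, 30, 14, 6, 7.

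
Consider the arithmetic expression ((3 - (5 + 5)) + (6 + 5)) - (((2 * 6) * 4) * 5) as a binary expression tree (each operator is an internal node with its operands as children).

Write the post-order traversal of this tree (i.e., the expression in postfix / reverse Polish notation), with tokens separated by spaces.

Post-order on an expression tree gives postfix notation: for each operator, emit left operand, right operand, then the operator.

3 5 5 + - 6 5 + + 2 6 * 4 * 5 * -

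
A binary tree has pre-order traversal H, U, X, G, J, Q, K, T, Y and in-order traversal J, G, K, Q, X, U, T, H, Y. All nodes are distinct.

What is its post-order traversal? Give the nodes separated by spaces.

J K Q G X T U Y H

The first element of pre-order is the root; it splits in-order into left and right subtrees.
Root H: left subtree has 7 nodes {J, G, K, Q, X, U, T}, right has 1 {Y}.
  Root U: left subtree has 5 nodes {J, G, K, Q, X}, right has 1 {T}.
    Root X: left subtree has 4 nodes {J, G, K, Q}, right has 0 { }.
      Root G: left subtree has 1 node {J}, right has 2 {K, Q}.
        Root Q: left subtree has 1 node {K}, right has 0 { }.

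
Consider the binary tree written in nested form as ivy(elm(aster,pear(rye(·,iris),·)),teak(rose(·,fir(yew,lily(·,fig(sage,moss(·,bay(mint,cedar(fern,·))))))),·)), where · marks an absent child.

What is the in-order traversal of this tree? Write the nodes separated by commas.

aster, elm, rye, iris, pear, ivy, rose, yew, fir, lily, sage, fig, moss, mint, bay, fern, cedar, teak

In-order visits the left subtree, then the node, then the right subtree.
At ivy: go left to elm.
  At elm: go left to aster.
    aster is a leaf — visit aster.
  Visit elm.
  At elm: go right to pear.
    At pear: go left to rye.
      At rye: no left child.
      Visit rye.
      At rye: go right to iris.
        iris is a leaf — visit iris.
    Visit pear.
    At pear: no right child.
Visit ivy.
At ivy: go right to teak.
  At teak: go left to rose.
    At rose: no left child.
    Visit rose.
    At rose: go right to fir.
      At fir: go left to yew.
        yew is a leaf — visit yew.
      Visit fir.
      At fir: go right to lily.
        At lily: no left child.
        Visit lily.
        At lily: go right to fig.
          At fig: go left to sage.
            sage is a leaf — visit sage.
          Visit fig.
          At fig: go right to moss.
            At moss: no left child.
            Visit moss.
            At moss: go right to bay.
              At bay: go left to mint.
                mint is a leaf — visit mint.
              Visit bay.
              At bay: go right to cedar.
                At cedar: go left to fern.
                  fern is a leaf — visit fern.
                Visit cedar.
                At cedar: no right child.
  Visit teak.
  At teak: no right child.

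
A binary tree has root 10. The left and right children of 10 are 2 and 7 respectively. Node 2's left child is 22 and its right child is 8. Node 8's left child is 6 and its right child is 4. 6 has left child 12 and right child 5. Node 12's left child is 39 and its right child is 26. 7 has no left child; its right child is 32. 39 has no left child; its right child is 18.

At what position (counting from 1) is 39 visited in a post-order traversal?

3

Post-order visits the left subtree, then the right subtree, then the node.
At 10: go left to 2.
  At 2: go left to 22.
    22 is a leaf — visit 22.
  At 2: go right to 8.
    At 8: go left to 6.
      At 6: go left to 12.
        At 12: go left to 39.
          At 39: no left child.
          At 39: go right to 18.
            18 is a leaf — visit 18.
          Visit 39.
        At 12: go right to 26.
          26 is a leaf — visit 26.
        Visit 12.
      At 6: go right to 5.
        5 is a leaf — visit 5.
      Visit 6.
    At 8: go right to 4.
      4 is a leaf — visit 4.
    Visit 8.
  Visit 2.
At 10: go right to 7.
  At 7: no left child.
  At 7: go right to 32.
    32 is a leaf — visit 32.
  Visit 7.
Visit 10.
Full post-order sequence: 22, 18, 39, 26, 12, 5, 6, 4, 8, 2, 32, 7, 10.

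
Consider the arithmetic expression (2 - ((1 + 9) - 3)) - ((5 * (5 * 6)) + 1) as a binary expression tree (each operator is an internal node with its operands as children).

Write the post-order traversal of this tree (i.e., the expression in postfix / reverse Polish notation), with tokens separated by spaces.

2 1 9 + 3 - - 5 5 6 * * 1 + -

Post-order on an expression tree gives postfix notation: for each operator, emit left operand, right operand, then the operator.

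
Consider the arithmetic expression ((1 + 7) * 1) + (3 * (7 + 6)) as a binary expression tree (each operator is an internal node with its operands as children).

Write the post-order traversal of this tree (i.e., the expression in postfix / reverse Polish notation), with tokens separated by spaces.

Post-order on an expression tree gives postfix notation: for each operator, emit left operand, right operand, then the operator.

1 7 + 1 * 3 7 6 + * +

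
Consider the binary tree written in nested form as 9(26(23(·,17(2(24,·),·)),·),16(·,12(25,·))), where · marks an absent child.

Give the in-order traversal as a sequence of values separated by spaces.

In-order visits the left subtree, then the node, then the right subtree.
At 9: go left to 26.
  At 26: go left to 23.
    At 23: no left child.
    Visit 23.
    At 23: go right to 17.
      At 17: go left to 2.
        At 2: go left to 24.
          24 is a leaf — visit 24.
        Visit 2.
        At 2: no right child.
      Visit 17.
      At 17: no right child.
  Visit 26.
  At 26: no right child.
Visit 9.
At 9: go right to 16.
  At 16: no left child.
  Visit 16.
  At 16: go right to 12.
    At 12: go left to 25.
      25 is a leaf — visit 25.
    Visit 12.
    At 12: no right child.

23 24 2 17 26 9 16 25 12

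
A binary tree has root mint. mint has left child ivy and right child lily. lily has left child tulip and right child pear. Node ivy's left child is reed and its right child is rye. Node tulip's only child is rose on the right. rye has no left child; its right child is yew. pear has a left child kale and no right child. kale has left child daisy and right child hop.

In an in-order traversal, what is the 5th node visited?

mint

In-order visits the left subtree, then the node, then the right subtree.
At mint: go left to ivy.
  At ivy: go left to reed.
    reed is a leaf — visit reed.
  Visit ivy.
  At ivy: go right to rye.
    At rye: no left child.
    Visit rye.
    At rye: go right to yew.
      yew is a leaf — visit yew.
Visit mint.
At mint: go right to lily.
  At lily: go left to tulip.
    At tulip: no left child.
    Visit tulip.
    At tulip: go right to rose.
      rose is a leaf — visit rose.
  Visit lily.
  At lily: go right to pear.
    At pear: go left to kale.
      At kale: go left to daisy.
        daisy is a leaf — visit daisy.
      Visit kale.
      At kale: go right to hop.
        hop is a leaf — visit hop.
    Visit pear.
    At pear: no right child.
Full in-order sequence: reed, ivy, rye, yew, mint, tulip, rose, lily, daisy, kale, hop, pear.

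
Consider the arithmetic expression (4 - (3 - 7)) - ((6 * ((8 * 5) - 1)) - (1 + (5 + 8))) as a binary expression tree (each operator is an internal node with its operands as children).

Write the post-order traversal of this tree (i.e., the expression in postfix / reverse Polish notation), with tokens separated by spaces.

4 3 7 - - 6 8 5 * 1 - * 1 5 8 + + - -

Post-order on an expression tree gives postfix notation: for each operator, emit left operand, right operand, then the operator.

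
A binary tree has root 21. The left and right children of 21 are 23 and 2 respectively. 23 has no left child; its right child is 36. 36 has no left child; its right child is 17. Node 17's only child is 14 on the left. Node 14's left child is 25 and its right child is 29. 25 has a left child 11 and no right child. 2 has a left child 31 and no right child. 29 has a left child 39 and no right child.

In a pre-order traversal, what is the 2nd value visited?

23

Pre-order visits the node, then its left subtree, then its right subtree.
Visit 21.
At 21: go left to 23.
  Visit 23.
  At 23: no left child.
  At 23: go right to 36.
    Visit 36.
    At 36: no left child.
    At 36: go right to 17.
      Visit 17.
      At 17: go left to 14.
        Visit 14.
        At 14: go left to 25.
          Visit 25.
          At 25: go left to 11.
            11 is a leaf — visit 11.
          At 25: no right child.
        At 14: go right to 29.
          Visit 29.
          At 29: go left to 39.
            39 is a leaf — visit 39.
          At 29: no right child.
      At 17: no right child.
At 21: go right to 2.
  Visit 2.
  At 2: go left to 31.
    31 is a leaf — visit 31.
  At 2: no right child.
Full pre-order sequence: 21, 23, 36, 17, 14, 25, 11, 29, 39, 2, 31.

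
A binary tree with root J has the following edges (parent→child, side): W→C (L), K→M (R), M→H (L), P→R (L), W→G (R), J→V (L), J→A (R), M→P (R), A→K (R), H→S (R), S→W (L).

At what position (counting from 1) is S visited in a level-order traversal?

8

Level-order visits nodes level by level from the root, left to right within each level.
Level 0: J
Level 1: V, A
Level 2: K
Level 3: M
Level 4: H, P
Level 5: S, R
Level 6: W
Level 7: C, G
Full level-order sequence: J, V, A, K, M, H, P, S, R, W, C, G.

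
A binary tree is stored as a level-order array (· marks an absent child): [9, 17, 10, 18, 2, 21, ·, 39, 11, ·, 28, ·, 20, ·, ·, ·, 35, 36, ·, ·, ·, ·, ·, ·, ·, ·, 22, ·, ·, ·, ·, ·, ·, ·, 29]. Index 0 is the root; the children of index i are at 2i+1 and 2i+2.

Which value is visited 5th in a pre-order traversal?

Pre-order visits the node, then its left subtree, then its right subtree.
Visit 9.
At 9: go left to 17.
  Visit 17.
  At 17: go left to 18.
    Visit 18.
    At 18: go left to 39.
      Visit 39.
      At 39: no left child.
      At 39: go right to 35.
        Visit 35.
        At 35: no left child.
        At 35: go right to 29.
          29 is a leaf — visit 29.
    At 18: go right to 11.
      Visit 11.
      At 11: go left to 36.
        36 is a leaf — visit 36.
      At 11: no right child.
  At 17: go right to 2.
    Visit 2.
    At 2: no left child.
    At 2: go right to 28.
      28 is a leaf — visit 28.
At 9: go right to 10.
  Visit 10.
  At 10: go left to 21.
    Visit 21.
    At 21: no left child.
    At 21: go right to 20.
      Visit 20.
      At 20: no left child.
      At 20: go right to 22.
        22 is a leaf — visit 22.
  At 10: no right child.
Full pre-order sequence: 9, 17, 18, 39, 35, 29, 11, 36, 2, 28, 10, 21, 20, 22.

35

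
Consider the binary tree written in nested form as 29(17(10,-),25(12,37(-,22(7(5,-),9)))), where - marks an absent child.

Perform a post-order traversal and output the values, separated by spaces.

Post-order visits the left subtree, then the right subtree, then the node.
At 29: go left to 17.
  At 17: go left to 10.
    10 is a leaf — visit 10.
  At 17: no right child.
  Visit 17.
At 29: go right to 25.
  At 25: go left to 12.
    12 is a leaf — visit 12.
  At 25: go right to 37.
    At 37: no left child.
    At 37: go right to 22.
      At 22: go left to 7.
        At 7: go left to 5.
          5 is a leaf — visit 5.
        At 7: no right child.
        Visit 7.
      At 22: go right to 9.
        9 is a leaf — visit 9.
      Visit 22.
    Visit 37.
  Visit 25.
Visit 29.

10 17 12 5 7 9 22 37 25 29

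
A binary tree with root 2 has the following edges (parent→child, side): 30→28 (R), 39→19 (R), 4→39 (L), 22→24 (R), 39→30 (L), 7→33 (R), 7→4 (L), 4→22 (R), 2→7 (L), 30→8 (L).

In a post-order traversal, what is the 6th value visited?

Post-order visits the left subtree, then the right subtree, then the node.
At 2: go left to 7.
  At 7: go left to 4.
    At 4: go left to 39.
      At 39: go left to 30.
        At 30: go left to 8.
          8 is a leaf — visit 8.
        At 30: go right to 28.
          28 is a leaf — visit 28.
        Visit 30.
      At 39: go right to 19.
        19 is a leaf — visit 19.
      Visit 39.
    At 4: go right to 22.
      At 22: no left child.
      At 22: go right to 24.
        24 is a leaf — visit 24.
      Visit 22.
    Visit 4.
  At 7: go right to 33.
    33 is a leaf — visit 33.
  Visit 7.
At 2: no right child.
Visit 2.
Full post-order sequence: 8, 28, 30, 19, 39, 24, 22, 4, 33, 7, 2.

24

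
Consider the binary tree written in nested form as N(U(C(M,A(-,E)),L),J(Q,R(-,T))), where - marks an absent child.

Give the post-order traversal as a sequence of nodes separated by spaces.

M E A C L U Q T R J N

Post-order visits the left subtree, then the right subtree, then the node.
At N: go left to U.
  At U: go left to C.
    At C: go left to M.
      M is a leaf — visit M.
    At C: go right to A.
      At A: no left child.
      At A: go right to E.
        E is a leaf — visit E.
      Visit A.
    Visit C.
  At U: go right to L.
    L is a leaf — visit L.
  Visit U.
At N: go right to J.
  At J: go left to Q.
    Q is a leaf — visit Q.
  At J: go right to R.
    At R: no left child.
    At R: go right to T.
      T is a leaf — visit T.
    Visit R.
  Visit J.
Visit N.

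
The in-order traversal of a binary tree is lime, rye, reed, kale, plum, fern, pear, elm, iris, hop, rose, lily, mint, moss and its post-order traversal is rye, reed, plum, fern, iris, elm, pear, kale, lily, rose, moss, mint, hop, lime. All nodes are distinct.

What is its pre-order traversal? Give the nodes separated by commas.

lime, hop, kale, reed, rye, pear, fern, plum, elm, iris, mint, rose, lily, moss

The last element of post-order is the root; it splits in-order into left and right subtrees.
Root lime: left subtree has 0 nodes { }, right has 13 {rye, reed, kale, plum, fern, pear, elm, iris, hop, rose, lily, mint, moss}.
  Root hop: left subtree has 8 nodes {rye, reed, kale, plum, fern, pear, elm, iris}, right has 4 {rose, lily, mint, moss}.
    Root kale: left subtree has 2 nodes {rye, reed}, right has 5 {plum, fern, pear, elm, iris}.
      Root reed: left subtree has 1 node {rye}, right has 0 { }.
      Root pear: left subtree has 2 nodes {plum, fern}, right has 2 {elm, iris}.
        Root fern: left subtree has 1 node {plum}, right has 0 { }.
        Root elm: left subtree has 0 nodes { }, right has 1 {iris}.
    Root mint: left subtree has 2 nodes {rose, lily}, right has 1 {moss}.
      Root rose: left subtree has 0 nodes { }, right has 1 {lily}.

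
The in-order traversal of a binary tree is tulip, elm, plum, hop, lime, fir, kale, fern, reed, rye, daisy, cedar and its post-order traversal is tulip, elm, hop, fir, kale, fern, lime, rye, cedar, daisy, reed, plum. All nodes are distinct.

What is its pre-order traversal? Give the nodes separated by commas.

plum, elm, tulip, reed, lime, hop, fern, kale, fir, daisy, rye, cedar

The last element of post-order is the root; it splits in-order into left and right subtrees.
Root plum: left subtree has 2 nodes {tulip, elm}, right has 9 {hop, lime, fir, kale, fern, reed, rye, daisy, cedar}.
  Root elm: left subtree has 1 node {tulip}, right has 0 { }.
  Root reed: left subtree has 5 nodes {hop, lime, fir, kale, fern}, right has 3 {rye, daisy, cedar}.
    Root lime: left subtree has 1 node {hop}, right has 3 {fir, kale, fern}.
      Root fern: left subtree has 2 nodes {fir, kale}, right has 0 { }.
        Root kale: left subtree has 1 node {fir}, right has 0 { }.
    Root daisy: left subtree has 1 node {rye}, right has 1 {cedar}.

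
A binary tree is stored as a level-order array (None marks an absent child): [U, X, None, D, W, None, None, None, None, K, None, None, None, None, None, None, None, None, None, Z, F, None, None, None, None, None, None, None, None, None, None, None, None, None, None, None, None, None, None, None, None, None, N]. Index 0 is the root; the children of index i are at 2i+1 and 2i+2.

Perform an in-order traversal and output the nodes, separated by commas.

In-order visits the left subtree, then the node, then the right subtree.
At U: go left to X.
  At X: go left to D.
    D is a leaf — visit D.
  Visit X.
  At X: go right to W.
    At W: go left to K.
      At K: go left to Z.
        Z is a leaf — visit Z.
      Visit K.
      At K: go right to F.
        At F: no left child.
        Visit F.
        At F: go right to N.
          N is a leaf — visit N.
    Visit W.
    At W: no right child.
Visit U.
At U: no right child.

D, X, Z, K, F, N, W, U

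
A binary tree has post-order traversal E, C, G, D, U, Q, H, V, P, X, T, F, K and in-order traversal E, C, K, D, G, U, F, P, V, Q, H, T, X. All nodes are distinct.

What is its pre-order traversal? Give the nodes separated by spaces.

K C E F U D G T P V H Q X

The last element of post-order is the root; it splits in-order into left and right subtrees.
Root K: left subtree has 2 nodes {E, C}, right has 10 {D, G, U, F, P, V, Q, H, T, X}.
  Root C: left subtree has 1 node {E}, right has 0 { }.
  Root F: left subtree has 3 nodes {D, G, U}, right has 6 {P, V, Q, H, T, X}.
    Root U: left subtree has 2 nodes {D, G}, right has 0 { }.
      Root D: left subtree has 0 nodes { }, right has 1 {G}.
    Root T: left subtree has 4 nodes {P, V, Q, H}, right has 1 {X}.
      Root P: left subtree has 0 nodes { }, right has 3 {V, Q, H}.
        Root V: left subtree has 0 nodes { }, right has 2 {Q, H}.
          Root H: left subtree has 1 node {Q}, right has 0 { }.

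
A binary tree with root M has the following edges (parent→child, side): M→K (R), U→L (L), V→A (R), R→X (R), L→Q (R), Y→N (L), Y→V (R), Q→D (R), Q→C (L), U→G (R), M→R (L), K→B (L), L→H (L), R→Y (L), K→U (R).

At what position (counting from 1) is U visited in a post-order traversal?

14

Post-order visits the left subtree, then the right subtree, then the node.
At M: go left to R.
  At R: go left to Y.
    At Y: go left to N.
      N is a leaf — visit N.
    At Y: go right to V.
      At V: no left child.
      At V: go right to A.
        A is a leaf — visit A.
      Visit V.
    Visit Y.
  At R: go right to X.
    X is a leaf — visit X.
  Visit R.
At M: go right to K.
  At K: go left to B.
    B is a leaf — visit B.
  At K: go right to U.
    At U: go left to L.
      At L: go left to H.
        H is a leaf — visit H.
      At L: go right to Q.
        At Q: go left to C.
          C is a leaf — visit C.
        At Q: go right to D.
          D is a leaf — visit D.
        Visit Q.
      Visit L.
    At U: go right to G.
      G is a leaf — visit G.
    Visit U.
  Visit K.
Visit M.
Full post-order sequence: N, A, V, Y, X, R, B, H, C, D, Q, L, G, U, K, M.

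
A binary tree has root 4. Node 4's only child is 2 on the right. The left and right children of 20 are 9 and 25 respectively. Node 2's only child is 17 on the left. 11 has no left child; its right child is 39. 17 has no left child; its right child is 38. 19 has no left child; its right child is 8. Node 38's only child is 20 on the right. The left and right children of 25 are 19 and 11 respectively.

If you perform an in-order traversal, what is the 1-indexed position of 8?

In-order visits the left subtree, then the node, then the right subtree.
At 4: no left child.
Visit 4.
At 4: go right to 2.
  At 2: go left to 17.
    At 17: no left child.
    Visit 17.
    At 17: go right to 38.
      At 38: no left child.
      Visit 38.
      At 38: go right to 20.
        At 20: go left to 9.
          9 is a leaf — visit 9.
        Visit 20.
        At 20: go right to 25.
          At 25: go left to 19.
            At 19: no left child.
            Visit 19.
            At 19: go right to 8.
              8 is a leaf — visit 8.
          Visit 25.
          At 25: go right to 11.
            At 11: no left child.
            Visit 11.
            At 11: go right to 39.
              39 is a leaf — visit 39.
  Visit 2.
  At 2: no right child.
Full in-order sequence: 4, 17, 38, 9, 20, 19, 8, 25, 11, 39, 2.

7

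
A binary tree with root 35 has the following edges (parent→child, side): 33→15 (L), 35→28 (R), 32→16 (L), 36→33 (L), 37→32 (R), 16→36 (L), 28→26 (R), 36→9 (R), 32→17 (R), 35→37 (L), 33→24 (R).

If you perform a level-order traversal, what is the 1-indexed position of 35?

Level-order visits nodes level by level from the root, left to right within each level.
Level 0: 35
Level 1: 37, 28
Level 2: 32, 26
Level 3: 16, 17
Level 4: 36
Level 5: 33, 9
Level 6: 15, 24
Full level-order sequence: 35, 37, 28, 32, 26, 16, 17, 36, 33, 9, 15, 24.

1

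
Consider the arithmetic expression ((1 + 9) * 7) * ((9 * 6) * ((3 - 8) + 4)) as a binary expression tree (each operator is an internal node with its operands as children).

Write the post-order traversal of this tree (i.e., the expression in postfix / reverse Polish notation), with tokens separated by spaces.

Post-order on an expression tree gives postfix notation: for each operator, emit left operand, right operand, then the operator.

1 9 + 7 * 9 6 * 3 8 - 4 + * *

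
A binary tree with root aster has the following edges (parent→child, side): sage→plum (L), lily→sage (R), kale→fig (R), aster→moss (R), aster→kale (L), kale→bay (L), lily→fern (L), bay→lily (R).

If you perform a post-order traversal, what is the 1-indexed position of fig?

6

Post-order visits the left subtree, then the right subtree, then the node.
At aster: go left to kale.
  At kale: go left to bay.
    At bay: no left child.
    At bay: go right to lily.
      At lily: go left to fern.
        fern is a leaf — visit fern.
      At lily: go right to sage.
        At sage: go left to plum.
          plum is a leaf — visit plum.
        At sage: no right child.
        Visit sage.
      Visit lily.
    Visit bay.
  At kale: go right to fig.
    fig is a leaf — visit fig.
  Visit kale.
At aster: go right to moss.
  moss is a leaf — visit moss.
Visit aster.
Full post-order sequence: fern, plum, sage, lily, bay, fig, kale, moss, aster.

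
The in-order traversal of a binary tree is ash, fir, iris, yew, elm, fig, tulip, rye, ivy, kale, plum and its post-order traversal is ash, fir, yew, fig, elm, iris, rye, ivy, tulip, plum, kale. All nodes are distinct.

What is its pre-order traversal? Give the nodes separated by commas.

kale, tulip, iris, fir, ash, elm, yew, fig, ivy, rye, plum

The last element of post-order is the root; it splits in-order into left and right subtrees.
Root kale: left subtree has 9 nodes {ash, fir, iris, yew, elm, fig, tulip, rye, ivy}, right has 1 {plum}.
  Root tulip: left subtree has 6 nodes {ash, fir, iris, yew, elm, fig}, right has 2 {rye, ivy}.
    Root iris: left subtree has 2 nodes {ash, fir}, right has 3 {yew, elm, fig}.
      Root fir: left subtree has 1 node {ash}, right has 0 { }.
      Root elm: left subtree has 1 node {yew}, right has 1 {fig}.
    Root ivy: left subtree has 1 node {rye}, right has 0 { }.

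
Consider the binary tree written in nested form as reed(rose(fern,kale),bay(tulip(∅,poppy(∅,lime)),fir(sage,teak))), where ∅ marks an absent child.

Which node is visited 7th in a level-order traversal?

fir

Level-order visits nodes level by level from the root, left to right within each level.
Level 0: reed
Level 1: rose, bay
Level 2: fern, kale, tulip, fir
Level 3: poppy, sage, teak
Level 4: lime
Full level-order sequence: reed, rose, bay, fern, kale, tulip, fir, poppy, sage, teak, lime.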